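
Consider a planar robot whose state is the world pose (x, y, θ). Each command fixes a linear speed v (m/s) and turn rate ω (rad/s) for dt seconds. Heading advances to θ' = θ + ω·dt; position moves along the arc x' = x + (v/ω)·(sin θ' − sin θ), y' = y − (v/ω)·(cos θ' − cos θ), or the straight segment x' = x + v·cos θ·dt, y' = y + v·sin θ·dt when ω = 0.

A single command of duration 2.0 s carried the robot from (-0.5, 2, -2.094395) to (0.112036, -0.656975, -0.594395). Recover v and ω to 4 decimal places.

v = 1.5000, ω = 0.7500

Δθ = -0.594395 − -2.094395 = 1.500000
ω = Δθ/dt = 1.500000/2.0 = 0.7500
R = −Δy/(cos θ' − cos θ) = 2.0000
v = R·ω = 2.0000·0.7500 = 1.5000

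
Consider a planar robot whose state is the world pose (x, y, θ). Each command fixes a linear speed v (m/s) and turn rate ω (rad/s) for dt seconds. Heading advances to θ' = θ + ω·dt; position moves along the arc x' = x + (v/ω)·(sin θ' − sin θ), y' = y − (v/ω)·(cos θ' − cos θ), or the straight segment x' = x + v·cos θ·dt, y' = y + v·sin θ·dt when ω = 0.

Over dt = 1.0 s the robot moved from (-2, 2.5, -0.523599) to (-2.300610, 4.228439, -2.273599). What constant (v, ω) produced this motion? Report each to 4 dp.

Δθ = -2.273599 − -0.523599 = -1.750000
ω = Δθ/dt = -1.750000/1.0 = -1.7500
R = −Δy/(cos θ' − cos θ) = 1.1429
v = R·ω = 1.1429·-1.7500 = -2.0000

v = -2.0000, ω = -1.7500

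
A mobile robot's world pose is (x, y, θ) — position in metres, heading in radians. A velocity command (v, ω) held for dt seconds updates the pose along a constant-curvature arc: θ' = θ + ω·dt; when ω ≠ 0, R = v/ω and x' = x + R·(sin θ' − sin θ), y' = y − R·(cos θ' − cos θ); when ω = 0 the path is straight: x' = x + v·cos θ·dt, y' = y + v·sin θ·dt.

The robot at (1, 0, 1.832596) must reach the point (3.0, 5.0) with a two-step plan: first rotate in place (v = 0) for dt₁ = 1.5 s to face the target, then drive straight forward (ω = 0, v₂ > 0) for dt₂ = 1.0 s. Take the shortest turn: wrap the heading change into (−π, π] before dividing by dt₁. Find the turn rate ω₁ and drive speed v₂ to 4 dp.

heading to target = atan2(5−0, 3−1) = 1.1903
Δθ = wrap(1.1903 − 1.8326) = -0.6423; ω₁ = Δθ/dt₁ = -0.4282
distance = √((3−1)² + (5−0)²) = 5.3852; v₂ = distance/dt₂ = 5.3852

ω₁ = -0.4282, v₂ = 5.3852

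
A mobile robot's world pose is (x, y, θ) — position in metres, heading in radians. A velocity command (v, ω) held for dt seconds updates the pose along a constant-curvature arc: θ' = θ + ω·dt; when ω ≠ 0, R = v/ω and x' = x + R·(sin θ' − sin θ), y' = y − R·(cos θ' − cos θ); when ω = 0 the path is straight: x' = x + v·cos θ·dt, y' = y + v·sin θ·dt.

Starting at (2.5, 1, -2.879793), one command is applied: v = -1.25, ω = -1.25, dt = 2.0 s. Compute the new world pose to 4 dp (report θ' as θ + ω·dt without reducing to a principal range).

(3.5443, -0.5849, -5.3798)

θ' = -2.8798 + -1.25·2.0 = -5.3798
R = v/ω = -1.25/-1.25 = 1.0000
x' = 2.5 + 1.0000·(sin -5.3798 − sin -2.8798) = 3.5443
y' = 1 − 1.0000·(cos -5.3798 − cos -2.8798) = -0.5849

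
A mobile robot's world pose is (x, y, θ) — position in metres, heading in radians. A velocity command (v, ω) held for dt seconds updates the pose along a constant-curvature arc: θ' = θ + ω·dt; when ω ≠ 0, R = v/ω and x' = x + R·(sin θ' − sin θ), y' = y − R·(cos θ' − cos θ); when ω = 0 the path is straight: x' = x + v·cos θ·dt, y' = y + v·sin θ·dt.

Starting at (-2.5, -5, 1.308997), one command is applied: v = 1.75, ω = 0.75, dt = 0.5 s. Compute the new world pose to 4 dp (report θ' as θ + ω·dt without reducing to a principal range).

θ' = 1.3090 + 0.75·0.5 = 1.6840
R = v/ω = 1.75/0.75 = 2.3333
x' = -2.5 + 2.3333·(sin 1.6840 − sin 1.3090) = -2.4354
y' = -5 − 2.3333·(cos 1.6840 − cos 1.3090) = -4.1325

(-2.4354, -4.1325, 1.6840)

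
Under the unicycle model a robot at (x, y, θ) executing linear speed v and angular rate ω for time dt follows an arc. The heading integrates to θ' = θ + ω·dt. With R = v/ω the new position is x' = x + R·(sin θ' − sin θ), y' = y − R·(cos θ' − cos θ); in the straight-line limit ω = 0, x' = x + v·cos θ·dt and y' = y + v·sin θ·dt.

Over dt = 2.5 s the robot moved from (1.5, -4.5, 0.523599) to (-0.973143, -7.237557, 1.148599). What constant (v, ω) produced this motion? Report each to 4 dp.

v = -1.5000, ω = 0.2500

Δθ = 1.148599 − 0.523599 = 0.625000
ω = Δθ/dt = 0.625000/2.5 = 0.2500
R = −Δy/(cos θ' − cos θ) = -6.0000
v = R·ω = -6.0000·0.2500 = -1.5000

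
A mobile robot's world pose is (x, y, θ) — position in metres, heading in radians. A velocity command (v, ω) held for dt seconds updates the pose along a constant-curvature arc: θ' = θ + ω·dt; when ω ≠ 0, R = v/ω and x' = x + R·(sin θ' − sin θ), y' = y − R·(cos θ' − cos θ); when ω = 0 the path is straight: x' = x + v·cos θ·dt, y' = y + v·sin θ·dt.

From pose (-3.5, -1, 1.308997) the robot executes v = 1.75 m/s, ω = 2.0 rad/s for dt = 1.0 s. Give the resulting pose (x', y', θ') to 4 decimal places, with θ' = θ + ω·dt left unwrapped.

θ' = 1.3090 + 2.0·1.0 = 3.3090
R = v/ω = 1.75/2.0 = 0.8750
x' = -3.5 + 0.8750·(sin 3.3090 − sin 1.3090) = -4.4910
y' = -1 − 0.8750·(cos 3.3090 − cos 1.3090) = 0.0892

(-4.4910, 0.0892, 3.3090)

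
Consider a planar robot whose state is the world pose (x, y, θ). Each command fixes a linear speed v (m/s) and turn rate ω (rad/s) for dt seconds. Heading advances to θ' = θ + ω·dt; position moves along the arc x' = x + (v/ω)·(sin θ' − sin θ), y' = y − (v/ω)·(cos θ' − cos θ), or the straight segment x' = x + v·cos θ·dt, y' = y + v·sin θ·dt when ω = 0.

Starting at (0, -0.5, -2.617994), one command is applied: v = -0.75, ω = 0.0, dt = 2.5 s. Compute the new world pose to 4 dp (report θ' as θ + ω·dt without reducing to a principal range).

θ' = -2.6180 + 0.0·2.5 = -2.6180
ω = 0 → straight: x' = 0 + -0.75·cos(-2.6180)·2.5 = 1.6238
y' = -0.5 + -0.75·sin(-2.6180)·2.5 = 0.4375

(1.6238, 0.4375, -2.6180)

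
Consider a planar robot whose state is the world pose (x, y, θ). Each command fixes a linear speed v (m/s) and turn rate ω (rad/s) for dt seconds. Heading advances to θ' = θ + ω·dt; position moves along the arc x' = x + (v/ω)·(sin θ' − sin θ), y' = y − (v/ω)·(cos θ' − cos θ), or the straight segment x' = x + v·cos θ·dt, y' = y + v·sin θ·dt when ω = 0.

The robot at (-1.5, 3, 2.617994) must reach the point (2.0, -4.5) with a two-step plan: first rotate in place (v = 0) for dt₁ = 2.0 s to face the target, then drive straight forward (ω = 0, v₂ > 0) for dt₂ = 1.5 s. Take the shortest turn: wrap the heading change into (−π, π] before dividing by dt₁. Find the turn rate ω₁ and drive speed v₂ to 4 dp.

heading to target = atan2(-4.5−3, 2−-1.5) = -1.1342
Δθ = wrap(-1.1342 − 2.6180) = 2.5310; ω₁ = Δθ/dt₁ = 1.2655
distance = √((2−-1.5)² + (-4.5−3)²) = 8.2765; v₂ = distance/dt₂ = 5.5176

ω₁ = 1.2655, v₂ = 5.5176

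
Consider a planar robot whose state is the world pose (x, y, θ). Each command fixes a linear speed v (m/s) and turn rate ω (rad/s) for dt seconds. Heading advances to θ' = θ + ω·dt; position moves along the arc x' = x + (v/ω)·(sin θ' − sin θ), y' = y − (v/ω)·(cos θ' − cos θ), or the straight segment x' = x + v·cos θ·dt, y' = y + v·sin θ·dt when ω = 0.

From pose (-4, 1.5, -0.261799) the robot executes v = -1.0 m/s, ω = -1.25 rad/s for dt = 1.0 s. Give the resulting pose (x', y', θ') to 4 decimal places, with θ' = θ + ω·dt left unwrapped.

θ' = -0.2618 + -1.25·1.0 = -1.5118
R = v/ω = -1.0/-1.25 = 0.8000
x' = -4 + 0.8000·(sin -1.5118 − sin -0.2618) = -4.5916
y' = 1.5 − 0.8000·(cos -1.5118 − cos -0.2618) = 2.2256

(-4.5916, 2.2256, -1.5118)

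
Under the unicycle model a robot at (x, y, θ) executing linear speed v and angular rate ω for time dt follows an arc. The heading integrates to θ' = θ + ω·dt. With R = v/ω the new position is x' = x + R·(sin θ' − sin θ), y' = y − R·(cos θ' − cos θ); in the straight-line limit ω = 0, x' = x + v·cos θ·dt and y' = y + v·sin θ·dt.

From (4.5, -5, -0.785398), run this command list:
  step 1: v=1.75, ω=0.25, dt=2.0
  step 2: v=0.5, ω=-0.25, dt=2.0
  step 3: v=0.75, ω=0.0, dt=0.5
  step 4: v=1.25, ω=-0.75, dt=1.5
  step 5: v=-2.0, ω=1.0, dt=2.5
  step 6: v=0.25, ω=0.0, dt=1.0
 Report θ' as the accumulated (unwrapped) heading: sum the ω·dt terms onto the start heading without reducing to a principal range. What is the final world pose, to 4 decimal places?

step 1: θ'=-0.2854 (R=7.0000) → pose (7.4790, -6.7671, -0.2854)
step 2: θ'=-0.7854 (R=-2.0000) → pose (8.3301, -7.2720, -0.7854)
step 3: θ'=-0.7854 (straight) → pose (8.5953, -7.5372, -0.7854)
step 4: θ'=-1.9104 (R=-1.6667) → pose (8.9882, -9.2708, -1.9104)
step 5: θ'=0.5896 (R=-2.0000) → pose (5.9904, -6.9423, 0.5896)
step 6: θ'=0.5896 (straight) → pose (6.1982, -6.8033, 0.5896)

(6.1982, -6.8033, 0.5896)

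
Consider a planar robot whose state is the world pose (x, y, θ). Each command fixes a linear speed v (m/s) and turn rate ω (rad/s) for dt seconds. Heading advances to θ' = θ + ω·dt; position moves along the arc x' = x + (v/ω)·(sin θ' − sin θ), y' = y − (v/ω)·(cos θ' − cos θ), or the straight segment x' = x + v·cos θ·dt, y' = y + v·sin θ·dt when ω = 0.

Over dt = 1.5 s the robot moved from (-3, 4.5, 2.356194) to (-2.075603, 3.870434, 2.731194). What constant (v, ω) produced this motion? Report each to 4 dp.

Δθ = 2.731194 − 2.356194 = 0.375000
ω = Δθ/dt = 0.375000/1.5 = 0.2500
R = Δx/(sin θ' − sin θ) = -3.0000
v = R·ω = -3.0000·0.2500 = -0.7500

v = -0.7500, ω = 0.2500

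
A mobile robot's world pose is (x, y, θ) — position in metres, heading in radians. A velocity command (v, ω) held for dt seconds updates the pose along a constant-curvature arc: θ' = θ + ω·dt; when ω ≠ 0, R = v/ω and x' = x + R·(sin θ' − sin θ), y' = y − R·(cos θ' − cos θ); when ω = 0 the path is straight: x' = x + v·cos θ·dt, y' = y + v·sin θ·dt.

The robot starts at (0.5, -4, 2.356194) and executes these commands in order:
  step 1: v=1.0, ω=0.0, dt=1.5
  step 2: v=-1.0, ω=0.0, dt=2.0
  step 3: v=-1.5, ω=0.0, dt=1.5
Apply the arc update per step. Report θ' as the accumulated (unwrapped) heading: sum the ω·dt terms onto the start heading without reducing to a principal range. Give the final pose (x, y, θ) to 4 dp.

(2.4445, -5.9445, 2.3562)

step 1: θ'=2.3562 (straight) → pose (-0.5607, -2.9393, 2.3562)
step 2: θ'=2.3562 (straight) → pose (0.8536, -4.3536, 2.3562)
step 3: θ'=2.3562 (straight) → pose (2.4445, -5.9445, 2.3562)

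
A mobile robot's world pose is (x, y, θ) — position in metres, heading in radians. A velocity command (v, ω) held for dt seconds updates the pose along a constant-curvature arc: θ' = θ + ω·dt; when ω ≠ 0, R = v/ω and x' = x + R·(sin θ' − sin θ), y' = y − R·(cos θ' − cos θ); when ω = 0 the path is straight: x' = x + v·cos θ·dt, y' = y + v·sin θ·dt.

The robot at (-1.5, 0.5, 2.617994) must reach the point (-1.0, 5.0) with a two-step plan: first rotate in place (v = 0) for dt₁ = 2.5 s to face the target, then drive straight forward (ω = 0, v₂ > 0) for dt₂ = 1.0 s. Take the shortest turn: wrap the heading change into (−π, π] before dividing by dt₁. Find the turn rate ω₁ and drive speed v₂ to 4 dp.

ω₁ = -0.4631, v₂ = 4.5277

heading to target = atan2(5−0.5, -1−-1.5) = 1.4601
Δθ = wrap(1.4601 − 2.6180) = -1.1579; ω₁ = Δθ/dt₁ = -0.4631
distance = √((-1−-1.5)² + (5−0.5)²) = 4.5277; v₂ = distance/dt₂ = 4.5277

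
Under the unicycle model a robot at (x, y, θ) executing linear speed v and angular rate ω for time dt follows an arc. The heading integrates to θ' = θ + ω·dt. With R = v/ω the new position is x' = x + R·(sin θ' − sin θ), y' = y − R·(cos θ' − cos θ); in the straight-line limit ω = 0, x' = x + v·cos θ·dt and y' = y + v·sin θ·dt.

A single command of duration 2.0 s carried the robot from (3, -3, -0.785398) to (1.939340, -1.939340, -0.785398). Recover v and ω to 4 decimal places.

Δθ = -0.785398 − -0.785398 = 0.000000
ω = Δθ/dt = 0.000000/2.0 = 0.0000
ω = 0 → v = (Δx·cos θ + Δy·sin θ)/dt = -0.7500

v = -0.7500, ω = 0.0000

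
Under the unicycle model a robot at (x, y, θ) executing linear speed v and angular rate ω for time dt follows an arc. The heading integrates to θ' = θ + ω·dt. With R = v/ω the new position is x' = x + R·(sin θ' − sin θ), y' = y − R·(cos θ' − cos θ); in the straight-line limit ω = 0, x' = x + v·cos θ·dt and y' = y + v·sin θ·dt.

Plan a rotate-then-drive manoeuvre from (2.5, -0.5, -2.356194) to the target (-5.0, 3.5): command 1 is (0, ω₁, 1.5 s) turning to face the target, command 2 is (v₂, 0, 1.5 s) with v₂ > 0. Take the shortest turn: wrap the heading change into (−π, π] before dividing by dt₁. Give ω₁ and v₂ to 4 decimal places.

heading to target = atan2(3.5−-0.5, -5−2.5) = 2.6516
Δθ = wrap(2.6516 − -2.3562) = -1.2754; ω₁ = Δθ/dt₁ = -0.8502
distance = √((-5−2.5)² + (3.5−-0.5)²) = 8.5000; v₂ = distance/dt₂ = 5.6667

ω₁ = -0.8502, v₂ = 5.6667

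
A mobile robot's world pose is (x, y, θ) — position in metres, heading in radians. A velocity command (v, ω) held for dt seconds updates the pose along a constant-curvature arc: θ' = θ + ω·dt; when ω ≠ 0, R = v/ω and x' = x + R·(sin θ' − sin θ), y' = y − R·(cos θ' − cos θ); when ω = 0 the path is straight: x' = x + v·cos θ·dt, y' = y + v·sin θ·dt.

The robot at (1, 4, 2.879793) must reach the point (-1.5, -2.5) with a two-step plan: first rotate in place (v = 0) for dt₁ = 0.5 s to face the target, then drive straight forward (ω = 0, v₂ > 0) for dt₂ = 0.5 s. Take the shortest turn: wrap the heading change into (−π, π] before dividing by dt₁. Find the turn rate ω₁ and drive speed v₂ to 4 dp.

heading to target = atan2(-2.5−4, -1.5−1) = -1.9380
Δθ = wrap(-1.9380 − 2.8798) = 1.4654; ω₁ = Δθ/dt₁ = 2.9308
distance = √((-1.5−1)² + (-2.5−4)²) = 6.9642; v₂ = distance/dt₂ = 13.9284

ω₁ = 2.9308, v₂ = 13.9284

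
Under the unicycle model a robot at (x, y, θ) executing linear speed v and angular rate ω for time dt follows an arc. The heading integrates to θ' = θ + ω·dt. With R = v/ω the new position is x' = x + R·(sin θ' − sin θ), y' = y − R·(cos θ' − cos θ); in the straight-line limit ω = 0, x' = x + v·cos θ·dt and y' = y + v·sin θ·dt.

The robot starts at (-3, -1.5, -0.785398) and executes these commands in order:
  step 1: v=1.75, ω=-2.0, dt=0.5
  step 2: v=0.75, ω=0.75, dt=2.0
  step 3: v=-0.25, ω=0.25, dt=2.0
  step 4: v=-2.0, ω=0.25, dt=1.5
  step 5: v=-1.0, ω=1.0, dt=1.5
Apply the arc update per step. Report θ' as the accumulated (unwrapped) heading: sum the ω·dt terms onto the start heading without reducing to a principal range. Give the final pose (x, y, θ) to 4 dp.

(-5.6197, -5.9543, 2.0896)

step 1: θ'=-1.7854 (R=-0.8750) → pose (-2.7638, -2.3051, -1.7854)
step 2: θ'=-0.2854 (R=1.0000) → pose (-2.0683, -3.4776, -0.2854)
step 3: θ'=0.2146 (R=-1.0000) → pose (-2.5628, -3.4601, 0.2146)
step 4: θ'=0.5896 (R=-8.0000) → pose (-5.3073, -4.6272, 0.5896)
step 5: θ'=2.0896 (R=-1.0000) → pose (-5.6197, -5.9543, 2.0896)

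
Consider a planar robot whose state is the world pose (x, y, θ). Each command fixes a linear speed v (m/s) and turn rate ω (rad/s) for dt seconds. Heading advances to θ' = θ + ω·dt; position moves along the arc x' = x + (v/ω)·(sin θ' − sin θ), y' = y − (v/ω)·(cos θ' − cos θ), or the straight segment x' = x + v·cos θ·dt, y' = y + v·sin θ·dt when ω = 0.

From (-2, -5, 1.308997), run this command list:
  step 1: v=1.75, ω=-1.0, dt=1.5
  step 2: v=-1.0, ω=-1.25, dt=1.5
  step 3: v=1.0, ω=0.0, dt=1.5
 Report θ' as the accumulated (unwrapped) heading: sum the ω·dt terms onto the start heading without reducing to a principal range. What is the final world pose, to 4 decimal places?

(-1.2422, -3.8889, -2.0660)

step 1: θ'=-0.1910 (R=-1.7500) → pose (0.0226, -3.7348, -0.1910)
step 2: θ'=-2.0660 (R=0.8000) → pose (-0.5294, -2.5691, -2.0660)
step 3: θ'=-2.0660 (straight) → pose (-1.2422, -3.8889, -2.0660)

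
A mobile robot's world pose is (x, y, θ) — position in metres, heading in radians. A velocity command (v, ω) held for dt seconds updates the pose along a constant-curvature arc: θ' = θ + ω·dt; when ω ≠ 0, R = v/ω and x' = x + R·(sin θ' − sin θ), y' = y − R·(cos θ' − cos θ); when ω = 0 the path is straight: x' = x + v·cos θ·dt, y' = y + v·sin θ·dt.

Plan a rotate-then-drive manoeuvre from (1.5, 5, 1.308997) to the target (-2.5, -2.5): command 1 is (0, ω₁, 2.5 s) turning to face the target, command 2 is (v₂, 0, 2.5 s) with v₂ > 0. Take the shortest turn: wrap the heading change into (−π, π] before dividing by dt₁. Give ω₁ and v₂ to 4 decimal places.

ω₁ = 1.1654, v₂ = 3.4000

heading to target = atan2(-2.5−5, -2.5−1.5) = -2.0608
Δθ = wrap(-2.0608 − 1.3090) = 2.9134; ω₁ = Δθ/dt₁ = 1.1654
distance = √((-2.5−1.5)² + (-2.5−5)²) = 8.5000; v₂ = distance/dt₂ = 3.4000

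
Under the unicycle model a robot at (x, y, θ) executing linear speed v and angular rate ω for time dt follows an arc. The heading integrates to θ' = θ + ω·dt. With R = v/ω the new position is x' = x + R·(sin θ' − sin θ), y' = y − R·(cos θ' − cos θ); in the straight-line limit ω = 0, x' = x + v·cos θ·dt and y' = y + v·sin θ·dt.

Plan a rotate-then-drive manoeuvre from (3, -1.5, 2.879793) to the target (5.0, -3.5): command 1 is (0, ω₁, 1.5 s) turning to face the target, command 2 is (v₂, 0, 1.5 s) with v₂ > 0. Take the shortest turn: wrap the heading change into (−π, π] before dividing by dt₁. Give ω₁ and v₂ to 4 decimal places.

ω₁ = 1.7453, v₂ = 1.8856

heading to target = atan2(-3.5−-1.5, 5−3) = -0.7854
Δθ = wrap(-0.7854 − 2.8798) = 2.6180; ω₁ = Δθ/dt₁ = 1.7453
distance = √((5−3)² + (-3.5−-1.5)²) = 2.8284; v₂ = distance/dt₂ = 1.8856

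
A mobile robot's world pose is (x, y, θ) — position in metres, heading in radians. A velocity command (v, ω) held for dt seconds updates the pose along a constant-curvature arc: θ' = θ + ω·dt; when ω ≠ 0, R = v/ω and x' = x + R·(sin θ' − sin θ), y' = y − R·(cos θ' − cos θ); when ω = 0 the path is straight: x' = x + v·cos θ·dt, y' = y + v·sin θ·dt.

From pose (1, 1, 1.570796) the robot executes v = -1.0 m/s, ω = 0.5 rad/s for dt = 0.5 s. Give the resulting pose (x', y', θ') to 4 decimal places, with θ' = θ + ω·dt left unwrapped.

θ' = 1.5708 + 0.5·0.5 = 1.8208
R = v/ω = -1.0/0.5 = -2.0000
x' = 1 + -2.0000·(sin 1.8208 − sin 1.5708) = 1.0622
y' = 1 − -2.0000·(cos 1.8208 − cos 1.5708) = 0.5052

(1.0622, 0.5052, 1.8208)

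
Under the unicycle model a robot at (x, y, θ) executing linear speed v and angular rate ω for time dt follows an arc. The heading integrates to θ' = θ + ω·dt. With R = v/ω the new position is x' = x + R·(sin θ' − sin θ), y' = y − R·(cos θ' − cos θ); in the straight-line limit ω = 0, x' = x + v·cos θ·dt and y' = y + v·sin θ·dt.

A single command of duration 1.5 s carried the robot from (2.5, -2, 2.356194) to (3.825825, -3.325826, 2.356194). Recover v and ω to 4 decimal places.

v = -1.2500, ω = 0.0000

Δθ = 2.356194 − 2.356194 = 0.000000
ω = Δθ/dt = 0.000000/1.5 = 0.0000
ω = 0 → v = (Δx·cos θ + Δy·sin θ)/dt = -1.2500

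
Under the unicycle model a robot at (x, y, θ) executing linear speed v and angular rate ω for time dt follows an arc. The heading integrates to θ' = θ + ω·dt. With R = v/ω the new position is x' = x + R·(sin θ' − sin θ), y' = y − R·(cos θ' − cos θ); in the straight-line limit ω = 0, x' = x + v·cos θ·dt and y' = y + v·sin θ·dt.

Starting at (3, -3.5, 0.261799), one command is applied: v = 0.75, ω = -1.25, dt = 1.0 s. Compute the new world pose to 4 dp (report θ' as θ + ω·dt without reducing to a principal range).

θ' = 0.2618 + -1.25·1.0 = -0.9882
R = v/ω = 0.75/-1.25 = -0.6000
x' = 3 + -0.6000·(sin -0.9882 − sin 0.2618) = 3.6563
y' = -3.5 − -0.6000·(cos -0.9882 − cos 0.2618) = -3.7494

(3.6563, -3.7494, -0.9882)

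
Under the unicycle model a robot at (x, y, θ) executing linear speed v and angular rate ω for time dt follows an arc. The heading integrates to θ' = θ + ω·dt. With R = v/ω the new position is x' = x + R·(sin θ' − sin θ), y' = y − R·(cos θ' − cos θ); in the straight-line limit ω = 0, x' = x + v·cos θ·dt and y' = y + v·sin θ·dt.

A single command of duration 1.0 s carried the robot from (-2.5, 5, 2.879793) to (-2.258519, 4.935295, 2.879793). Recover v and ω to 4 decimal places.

v = -0.2500, ω = 0.0000

Δθ = 2.879793 − 2.879793 = 0.000000
ω = Δθ/dt = 0.000000/1.0 = 0.0000
ω = 0 → v = (Δx·cos θ + Δy·sin θ)/dt = -0.2500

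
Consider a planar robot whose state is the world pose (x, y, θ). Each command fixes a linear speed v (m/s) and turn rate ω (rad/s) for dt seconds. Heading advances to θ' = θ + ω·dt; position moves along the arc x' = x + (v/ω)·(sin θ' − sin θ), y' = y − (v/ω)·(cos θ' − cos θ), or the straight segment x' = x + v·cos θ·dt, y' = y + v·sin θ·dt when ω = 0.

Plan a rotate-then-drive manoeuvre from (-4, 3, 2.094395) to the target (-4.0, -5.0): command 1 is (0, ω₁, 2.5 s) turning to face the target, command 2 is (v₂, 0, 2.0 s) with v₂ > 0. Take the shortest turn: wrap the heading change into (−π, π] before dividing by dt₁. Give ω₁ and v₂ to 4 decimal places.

heading to target = atan2(-5−3, -4−-4) = -1.5708
Δθ = wrap(-1.5708 − 2.0944) = 2.6180; ω₁ = Δθ/dt₁ = 1.0472
distance = √((-4−-4)² + (-5−3)²) = 8.0000; v₂ = distance/dt₂ = 4.0000

ω₁ = 1.0472, v₂ = 4.0000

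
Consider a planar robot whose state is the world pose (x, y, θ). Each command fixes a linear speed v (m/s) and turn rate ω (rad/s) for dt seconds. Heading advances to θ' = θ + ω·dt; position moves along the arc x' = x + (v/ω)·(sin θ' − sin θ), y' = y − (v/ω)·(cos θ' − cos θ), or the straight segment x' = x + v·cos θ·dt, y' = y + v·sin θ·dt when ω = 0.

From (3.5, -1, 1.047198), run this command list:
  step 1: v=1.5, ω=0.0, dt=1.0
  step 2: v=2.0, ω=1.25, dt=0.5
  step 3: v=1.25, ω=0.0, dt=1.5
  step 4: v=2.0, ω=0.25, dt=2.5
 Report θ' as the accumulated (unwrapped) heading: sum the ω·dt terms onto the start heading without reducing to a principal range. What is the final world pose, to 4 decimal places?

(2.2880, 7.6300, 2.2972)

step 1: θ'=1.0472 (straight) → pose (4.2500, 0.2990, 1.0472)
step 2: θ'=1.6722 (R=1.6000) → pose (4.4561, 1.2610, 1.6722)
step 3: θ'=1.6722 (straight) → pose (4.2663, 3.1264, 1.6722)
step 4: θ'=2.2972 (R=8.0000) → pose (2.2880, 7.6300, 2.2972)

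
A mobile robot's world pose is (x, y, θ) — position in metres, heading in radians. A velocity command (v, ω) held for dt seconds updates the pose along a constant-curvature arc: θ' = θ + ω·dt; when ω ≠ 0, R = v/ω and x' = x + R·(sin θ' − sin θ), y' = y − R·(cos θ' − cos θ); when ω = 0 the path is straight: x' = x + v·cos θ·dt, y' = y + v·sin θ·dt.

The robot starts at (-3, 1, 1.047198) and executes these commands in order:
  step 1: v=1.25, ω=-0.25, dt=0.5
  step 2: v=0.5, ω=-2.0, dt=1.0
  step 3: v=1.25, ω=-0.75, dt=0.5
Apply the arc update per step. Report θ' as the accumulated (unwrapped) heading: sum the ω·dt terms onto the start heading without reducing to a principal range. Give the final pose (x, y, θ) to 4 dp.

step 1: θ'=0.9222 (R=-5.0000) → pose (-2.6545, 1.5204, 0.9222)
step 2: θ'=-1.0778 (R=-0.2500) → pose (-2.2351, 1.4877, -1.0778)
step 3: θ'=-1.4528 (R=-1.6667) → pose (-2.0482, 0.8951, -1.4528)

(-2.0482, 0.8951, -1.4528)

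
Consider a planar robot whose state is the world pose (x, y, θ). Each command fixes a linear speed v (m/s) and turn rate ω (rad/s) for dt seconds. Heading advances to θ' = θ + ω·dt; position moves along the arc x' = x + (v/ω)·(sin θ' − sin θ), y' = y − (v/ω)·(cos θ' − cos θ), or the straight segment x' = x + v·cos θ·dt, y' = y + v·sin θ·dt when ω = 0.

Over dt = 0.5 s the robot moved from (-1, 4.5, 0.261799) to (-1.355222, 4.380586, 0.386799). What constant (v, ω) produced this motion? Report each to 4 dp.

Δθ = 0.386799 − 0.261799 = 0.125000
ω = Δθ/dt = 0.125000/0.5 = 0.2500
R = Δx/(sin θ' − sin θ) = -3.0000
v = R·ω = -3.0000·0.2500 = -0.7500

v = -0.7500, ω = 0.2500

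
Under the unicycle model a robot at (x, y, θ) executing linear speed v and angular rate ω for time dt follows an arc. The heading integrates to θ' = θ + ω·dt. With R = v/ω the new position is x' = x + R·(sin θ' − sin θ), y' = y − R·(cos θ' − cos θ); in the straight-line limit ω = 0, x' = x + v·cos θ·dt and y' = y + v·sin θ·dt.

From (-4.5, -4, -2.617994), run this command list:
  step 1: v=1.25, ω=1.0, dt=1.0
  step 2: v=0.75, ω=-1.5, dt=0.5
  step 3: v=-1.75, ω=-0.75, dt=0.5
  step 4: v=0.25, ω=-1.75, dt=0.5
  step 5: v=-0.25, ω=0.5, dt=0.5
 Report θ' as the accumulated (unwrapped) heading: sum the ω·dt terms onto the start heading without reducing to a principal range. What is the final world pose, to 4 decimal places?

step 1: θ'=-1.6180 (R=1.2500) → pose (-5.1236, -5.0236, -1.6180)
step 2: θ'=-2.3680 (R=-0.5000) → pose (-5.2737, -5.3577, -2.3680)
step 3: θ'=-2.7430 (R=2.3333) → pose (-4.5490, -4.8765, -2.7430)
step 4: θ'=-3.6180 (R=-0.1429) → pose (-4.6699, -4.8718, -3.6180)
step 5: θ'=-3.3680 (R=-0.5000) → pose (-4.5529, -4.9147, -3.3680)

(-4.5529, -4.9147, -3.3680)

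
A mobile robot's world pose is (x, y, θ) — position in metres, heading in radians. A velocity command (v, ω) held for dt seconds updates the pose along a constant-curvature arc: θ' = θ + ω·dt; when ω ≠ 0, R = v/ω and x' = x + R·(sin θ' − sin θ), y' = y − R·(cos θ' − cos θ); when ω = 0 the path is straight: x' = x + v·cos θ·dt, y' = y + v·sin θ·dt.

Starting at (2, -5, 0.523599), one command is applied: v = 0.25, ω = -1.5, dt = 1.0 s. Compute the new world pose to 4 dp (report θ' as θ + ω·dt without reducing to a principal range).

(2.2214, -5.0510, -0.9764)

θ' = 0.5236 + -1.5·1.0 = -0.9764
R = v/ω = 0.25/-1.5 = -0.1667
x' = 2 + -0.1667·(sin -0.9764 − sin 0.5236) = 2.2214
y' = -5 − -0.1667·(cos -0.9764 − cos 0.5236) = -5.0510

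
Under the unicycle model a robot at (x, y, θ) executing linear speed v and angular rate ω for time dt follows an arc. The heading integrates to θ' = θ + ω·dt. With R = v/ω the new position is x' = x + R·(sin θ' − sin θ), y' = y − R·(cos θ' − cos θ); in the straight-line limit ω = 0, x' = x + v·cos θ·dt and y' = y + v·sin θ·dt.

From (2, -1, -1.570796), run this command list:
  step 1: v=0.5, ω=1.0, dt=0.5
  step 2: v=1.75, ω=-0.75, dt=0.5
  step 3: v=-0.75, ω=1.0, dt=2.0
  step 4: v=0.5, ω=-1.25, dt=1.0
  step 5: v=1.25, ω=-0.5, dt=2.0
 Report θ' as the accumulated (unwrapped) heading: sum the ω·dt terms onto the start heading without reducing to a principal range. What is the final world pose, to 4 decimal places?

(2.5347, -3.7869, -1.6958)

step 1: θ'=-1.0708 (R=0.5000) → pose (2.0612, -1.2397, -1.0708)
step 2: θ'=-1.4458 (R=-2.3333) → pose (2.3286, -2.0675, -1.4458)
step 3: θ'=0.5542 (R=-0.7500) → pose (1.1898, -1.5232, 0.5542)
step 4: θ'=-0.6958 (R=-0.4000) → pose (1.6567, -1.5563, -0.6958)
step 5: θ'=-1.6958 (R=-2.5000) → pose (2.5347, -3.7869, -1.6958)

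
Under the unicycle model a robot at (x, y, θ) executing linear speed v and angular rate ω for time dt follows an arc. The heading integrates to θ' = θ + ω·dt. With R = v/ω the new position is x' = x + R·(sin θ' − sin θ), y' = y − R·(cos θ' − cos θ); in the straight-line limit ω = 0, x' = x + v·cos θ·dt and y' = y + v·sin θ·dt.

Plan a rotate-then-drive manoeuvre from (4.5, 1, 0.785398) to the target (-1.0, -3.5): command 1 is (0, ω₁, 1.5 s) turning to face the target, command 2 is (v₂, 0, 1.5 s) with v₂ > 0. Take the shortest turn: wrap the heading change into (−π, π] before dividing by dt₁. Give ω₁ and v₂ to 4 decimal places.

heading to target = atan2(-3.5−1, -1−4.5) = -2.4559
Δθ = wrap(-2.4559 − 0.7854) = 3.0419; ω₁ = Δθ/dt₁ = 2.0279
distance = √((-1−4.5)² + (-3.5−1)²) = 7.1063; v₂ = distance/dt₂ = 4.7376

ω₁ = 2.0279, v₂ = 4.7376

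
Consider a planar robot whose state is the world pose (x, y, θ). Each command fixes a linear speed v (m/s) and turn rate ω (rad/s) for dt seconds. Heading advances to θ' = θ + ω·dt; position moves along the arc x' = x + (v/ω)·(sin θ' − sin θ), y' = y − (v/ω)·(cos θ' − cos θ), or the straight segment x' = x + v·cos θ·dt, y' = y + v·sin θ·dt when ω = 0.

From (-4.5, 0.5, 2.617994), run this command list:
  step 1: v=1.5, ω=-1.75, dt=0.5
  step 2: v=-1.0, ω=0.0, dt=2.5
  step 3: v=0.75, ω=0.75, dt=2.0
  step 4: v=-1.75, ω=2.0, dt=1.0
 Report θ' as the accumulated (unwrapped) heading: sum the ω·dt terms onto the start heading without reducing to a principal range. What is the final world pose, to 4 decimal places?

(-4.9078, 0.7692, 5.2430)

step 1: θ'=1.7430 (R=-0.8571) → pose (-4.9159, 1.0954, 1.7430)
step 2: θ'=1.7430 (straight) → pose (-4.4875, -1.3676, 1.7430)
step 3: θ'=3.2430 (R=1.0000) → pose (-5.5740, -0.5441, 3.2430)
step 4: θ'=5.2430 (R=-0.8750) → pose (-4.9078, 0.7692, 5.2430)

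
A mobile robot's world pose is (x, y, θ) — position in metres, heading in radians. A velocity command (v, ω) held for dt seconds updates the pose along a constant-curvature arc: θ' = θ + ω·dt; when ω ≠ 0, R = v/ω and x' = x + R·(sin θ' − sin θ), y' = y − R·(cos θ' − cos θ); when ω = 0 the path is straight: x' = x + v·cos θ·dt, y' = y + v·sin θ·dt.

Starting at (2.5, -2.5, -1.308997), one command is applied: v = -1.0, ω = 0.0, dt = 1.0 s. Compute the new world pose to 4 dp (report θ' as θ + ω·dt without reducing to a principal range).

(2.2412, -1.5341, -1.3090)

θ' = -1.3090 + 0.0·1.0 = -1.3090
ω = 0 → straight: x' = 2.5 + -1.0·cos(-1.3090)·1.0 = 2.2412
y' = -2.5 + -1.0·sin(-1.3090)·1.0 = -1.5341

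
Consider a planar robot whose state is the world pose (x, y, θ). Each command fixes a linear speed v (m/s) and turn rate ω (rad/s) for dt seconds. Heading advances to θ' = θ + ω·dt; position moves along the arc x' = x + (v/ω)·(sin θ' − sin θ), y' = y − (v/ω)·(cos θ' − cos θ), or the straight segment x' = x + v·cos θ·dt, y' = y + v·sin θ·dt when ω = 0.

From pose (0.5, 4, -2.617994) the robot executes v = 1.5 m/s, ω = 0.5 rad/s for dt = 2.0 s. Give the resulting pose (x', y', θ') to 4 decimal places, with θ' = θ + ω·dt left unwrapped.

θ' = -2.6180 + 0.5·2.0 = -1.6180
R = v/ω = 1.5/0.5 = 3.0000
x' = 0.5 + 3.0000·(sin -1.6180 − sin -2.6180) = -0.9967
y' = 4 − 3.0000·(cos -1.6180 − cos -2.6180) = 1.5435

(-0.9967, 1.5435, -1.6180)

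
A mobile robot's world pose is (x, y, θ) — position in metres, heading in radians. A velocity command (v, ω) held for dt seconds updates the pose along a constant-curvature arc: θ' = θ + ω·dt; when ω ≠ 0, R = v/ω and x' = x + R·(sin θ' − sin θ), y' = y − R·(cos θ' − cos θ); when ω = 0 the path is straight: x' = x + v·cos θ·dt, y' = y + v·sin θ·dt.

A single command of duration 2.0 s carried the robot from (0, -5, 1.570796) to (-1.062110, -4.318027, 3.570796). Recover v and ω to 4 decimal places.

v = 0.7500, ω = 1.0000

Δθ = 3.570796 − 1.570796 = 2.000000
ω = Δθ/dt = 2.000000/2.0 = 1.0000
R = Δx/(sin θ' − sin θ) = 0.7500
v = R·ω = 0.7500·1.0000 = 0.7500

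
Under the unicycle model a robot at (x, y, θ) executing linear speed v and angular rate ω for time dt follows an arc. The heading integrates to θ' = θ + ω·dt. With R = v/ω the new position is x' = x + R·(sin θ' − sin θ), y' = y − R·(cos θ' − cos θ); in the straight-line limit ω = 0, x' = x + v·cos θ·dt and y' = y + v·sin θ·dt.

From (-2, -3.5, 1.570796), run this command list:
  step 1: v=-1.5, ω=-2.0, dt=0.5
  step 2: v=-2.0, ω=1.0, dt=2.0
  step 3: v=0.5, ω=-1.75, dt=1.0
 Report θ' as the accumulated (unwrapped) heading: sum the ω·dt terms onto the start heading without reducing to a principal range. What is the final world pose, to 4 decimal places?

step 1: θ'=0.5708 (R=0.7500) → pose (-2.3448, -4.1311, 0.5708)
step 2: θ'=2.5708 (R=-2.0000) → pose (-2.3448, -7.4970, 2.5708)
step 3: θ'=0.8208 (R=-0.2857) → pose (-2.3995, -7.0618, 0.8208)

(-2.3995, -7.0618, 0.8208)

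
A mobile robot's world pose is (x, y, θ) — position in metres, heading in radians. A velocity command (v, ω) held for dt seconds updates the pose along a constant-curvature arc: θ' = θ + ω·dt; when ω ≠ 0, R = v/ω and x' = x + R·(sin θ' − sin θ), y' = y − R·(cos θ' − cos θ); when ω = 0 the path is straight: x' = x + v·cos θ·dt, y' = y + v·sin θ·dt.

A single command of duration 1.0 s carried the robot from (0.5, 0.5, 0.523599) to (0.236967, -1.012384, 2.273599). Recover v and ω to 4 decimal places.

v = -1.7500, ω = 1.7500

Δθ = 2.273599 − 0.523599 = 1.750000
ω = Δθ/dt = 1.750000/1.0 = 1.7500
R = −Δy/(cos θ' − cos θ) = -1.0000
v = R·ω = -1.0000·1.7500 = -1.7500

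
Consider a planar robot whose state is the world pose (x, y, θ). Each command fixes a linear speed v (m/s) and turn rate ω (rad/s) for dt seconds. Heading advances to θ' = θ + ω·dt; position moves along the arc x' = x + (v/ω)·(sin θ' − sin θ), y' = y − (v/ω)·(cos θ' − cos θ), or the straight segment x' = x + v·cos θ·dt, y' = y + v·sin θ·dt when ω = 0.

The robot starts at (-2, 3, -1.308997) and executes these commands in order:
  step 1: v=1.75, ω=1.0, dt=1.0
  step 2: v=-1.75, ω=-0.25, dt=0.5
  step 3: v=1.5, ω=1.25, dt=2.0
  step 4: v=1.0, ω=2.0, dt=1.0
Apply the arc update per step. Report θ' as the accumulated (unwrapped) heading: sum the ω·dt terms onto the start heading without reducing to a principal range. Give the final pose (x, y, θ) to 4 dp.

step 1: θ'=-0.3090 (R=1.7500) → pose (-0.8418, 1.7858, -0.3090)
step 2: θ'=-0.4340 (R=7.0000) → pose (-1.6566, 2.1032, -0.4340)
step 3: θ'=2.0660 (R=1.2000) → pose (-0.0961, 3.7622, 2.0660)
step 4: θ'=4.0660 (R=0.5000) → pose (-0.9352, 3.8258, 4.0660)

(-0.9352, 3.8258, 4.0660)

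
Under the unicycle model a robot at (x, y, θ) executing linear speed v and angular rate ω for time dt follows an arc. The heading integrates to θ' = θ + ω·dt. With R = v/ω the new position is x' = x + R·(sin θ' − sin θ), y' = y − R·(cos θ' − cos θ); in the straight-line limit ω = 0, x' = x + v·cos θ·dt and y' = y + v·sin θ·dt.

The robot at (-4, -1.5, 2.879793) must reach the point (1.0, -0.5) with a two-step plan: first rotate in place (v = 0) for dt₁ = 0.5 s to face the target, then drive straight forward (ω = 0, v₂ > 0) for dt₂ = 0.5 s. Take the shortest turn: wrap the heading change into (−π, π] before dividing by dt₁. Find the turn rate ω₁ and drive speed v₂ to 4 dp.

heading to target = atan2(-0.5−-1.5, 1−-4) = 0.1974
Δθ = wrap(0.1974 − 2.8798) = -2.6824; ω₁ = Δθ/dt₁ = -5.3648
distance = √((1−-4)² + (-0.5−-1.5)²) = 5.0990; v₂ = distance/dt₂ = 10.1980

ω₁ = -5.3648, v₂ = 10.1980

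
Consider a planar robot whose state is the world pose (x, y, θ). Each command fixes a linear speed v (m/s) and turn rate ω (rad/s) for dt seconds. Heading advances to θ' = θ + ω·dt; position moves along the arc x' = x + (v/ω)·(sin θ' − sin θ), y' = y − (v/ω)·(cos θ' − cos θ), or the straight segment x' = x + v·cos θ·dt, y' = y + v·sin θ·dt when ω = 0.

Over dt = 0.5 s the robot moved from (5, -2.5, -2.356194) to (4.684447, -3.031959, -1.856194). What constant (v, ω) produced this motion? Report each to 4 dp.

Δθ = -1.856194 − -2.356194 = 0.500000
ω = Δθ/dt = 0.500000/0.5 = 1.0000
R = −Δy/(cos θ' − cos θ) = 1.2500
v = R·ω = 1.2500·1.0000 = 1.2500

v = 1.2500, ω = 1.0000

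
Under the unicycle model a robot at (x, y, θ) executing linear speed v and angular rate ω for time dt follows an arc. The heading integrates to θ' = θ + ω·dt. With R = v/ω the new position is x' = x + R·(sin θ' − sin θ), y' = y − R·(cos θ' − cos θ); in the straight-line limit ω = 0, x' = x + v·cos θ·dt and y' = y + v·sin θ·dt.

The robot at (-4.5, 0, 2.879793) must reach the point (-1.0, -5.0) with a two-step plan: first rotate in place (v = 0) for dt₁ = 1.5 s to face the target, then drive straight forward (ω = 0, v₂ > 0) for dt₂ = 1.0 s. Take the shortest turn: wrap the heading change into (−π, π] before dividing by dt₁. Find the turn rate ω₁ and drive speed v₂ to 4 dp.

heading to target = atan2(-5−0, -1−-4.5) = -0.9601
Δθ = wrap(-0.9601 − 2.8798) = 2.4433; ω₁ = Δθ/dt₁ = 1.6289
distance = √((-1−-4.5)² + (-5−0)²) = 6.1033; v₂ = distance/dt₂ = 6.1033

ω₁ = 1.6289, v₂ = 6.1033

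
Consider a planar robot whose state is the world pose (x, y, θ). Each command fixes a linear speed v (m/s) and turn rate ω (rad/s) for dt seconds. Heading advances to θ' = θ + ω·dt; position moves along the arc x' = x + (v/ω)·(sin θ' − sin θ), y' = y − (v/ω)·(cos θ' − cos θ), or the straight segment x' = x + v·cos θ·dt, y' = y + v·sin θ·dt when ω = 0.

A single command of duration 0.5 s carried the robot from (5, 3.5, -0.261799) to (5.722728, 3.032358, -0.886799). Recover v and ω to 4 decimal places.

v = 1.7500, ω = -1.2500

Δθ = -0.886799 − -0.261799 = -0.625000
ω = Δθ/dt = -0.625000/0.5 = -1.2500
R = Δx/(sin θ' − sin θ) = -1.4000
v = R·ω = -1.4000·-1.2500 = 1.7500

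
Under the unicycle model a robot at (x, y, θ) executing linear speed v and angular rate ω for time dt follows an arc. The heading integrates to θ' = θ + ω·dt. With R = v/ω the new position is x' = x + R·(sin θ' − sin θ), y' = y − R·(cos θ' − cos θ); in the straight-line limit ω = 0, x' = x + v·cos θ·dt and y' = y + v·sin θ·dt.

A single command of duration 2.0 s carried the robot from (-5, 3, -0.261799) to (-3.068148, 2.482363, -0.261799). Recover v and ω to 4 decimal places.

Δθ = -0.261799 − -0.261799 = 0.000000
ω = Δθ/dt = 0.000000/2.0 = 0.0000
ω = 0 → v = (Δx·cos θ + Δy·sin θ)/dt = 1.0000

v = 1.0000, ω = 0.0000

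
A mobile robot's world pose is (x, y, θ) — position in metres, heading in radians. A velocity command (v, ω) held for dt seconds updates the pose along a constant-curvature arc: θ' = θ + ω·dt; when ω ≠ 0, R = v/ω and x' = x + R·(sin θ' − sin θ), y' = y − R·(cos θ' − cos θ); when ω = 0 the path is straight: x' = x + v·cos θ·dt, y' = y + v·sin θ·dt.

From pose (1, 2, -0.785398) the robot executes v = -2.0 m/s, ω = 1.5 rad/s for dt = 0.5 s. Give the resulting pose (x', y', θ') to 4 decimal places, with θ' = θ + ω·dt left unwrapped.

(0.1044, 2.3897, -0.0354)

θ' = -0.7854 + 1.5·0.5 = -0.0354
R = v/ω = -2.0/1.5 = -1.3333
x' = 1 + -1.3333·(sin -0.0354 − sin -0.7854) = 0.1044
y' = 2 − -1.3333·(cos -0.0354 − cos -0.7854) = 2.3897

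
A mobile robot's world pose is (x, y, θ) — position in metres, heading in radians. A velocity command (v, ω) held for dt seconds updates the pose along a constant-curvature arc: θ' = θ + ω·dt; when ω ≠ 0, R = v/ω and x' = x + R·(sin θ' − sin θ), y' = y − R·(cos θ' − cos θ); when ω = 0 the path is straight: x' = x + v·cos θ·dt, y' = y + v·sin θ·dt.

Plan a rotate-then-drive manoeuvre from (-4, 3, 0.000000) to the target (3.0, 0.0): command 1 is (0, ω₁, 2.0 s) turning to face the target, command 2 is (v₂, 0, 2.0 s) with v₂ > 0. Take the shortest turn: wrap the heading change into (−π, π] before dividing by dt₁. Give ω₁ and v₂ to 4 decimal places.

ω₁ = -0.2024, v₂ = 3.8079

heading to target = atan2(0−3, 3−-4) = -0.4049
Δθ = wrap(-0.4049 − 0.0000) = -0.4049; ω₁ = Δθ/dt₁ = -0.2024
distance = √((3−-4)² + (0−3)²) = 7.6158; v₂ = distance/dt₂ = 3.8079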